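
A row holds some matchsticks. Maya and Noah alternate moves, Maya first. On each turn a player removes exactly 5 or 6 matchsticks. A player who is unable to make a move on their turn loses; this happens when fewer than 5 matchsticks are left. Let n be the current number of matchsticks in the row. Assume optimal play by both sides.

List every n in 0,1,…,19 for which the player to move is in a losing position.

0, 1, 2, 3, 4, 11, 12, 13, 14, 15

Use the standard recursion: the mover loses at a terminal position; elsewhere, the mover wins exactly when some move hands the opponent an L position.
n=0: no move → L
n=1: no move → L
n=2: no move → L
n=3: no move → L
n=4: no move → L
n=5: reaches L-position 0 → W
n=6: reaches L-position 1 → W
n=7: reaches L-position 2 → W
n=8: reaches L-position 3 → W
n=9: reaches L-position 4 → W
n=10: reaches L-position 4 → W
n=11: only reaches 6(W), 5(W), all W → L
n=12: only reaches 7(W), 6(W), all W → L
n=13: only reaches 8(W), 7(W), all W → L
n=14: only reaches 9(W), 8(W), all W → L
n=15: only reaches 10(W), 9(W), all W → L
n=16: reaches L-position 11 → W
n=17: reaches L-position 12 → W
n=18: reaches L-position 13 → W
n=19: reaches L-position 14 → W
The losing starting values of n are exactly the entries labelled L in this table (10 of them).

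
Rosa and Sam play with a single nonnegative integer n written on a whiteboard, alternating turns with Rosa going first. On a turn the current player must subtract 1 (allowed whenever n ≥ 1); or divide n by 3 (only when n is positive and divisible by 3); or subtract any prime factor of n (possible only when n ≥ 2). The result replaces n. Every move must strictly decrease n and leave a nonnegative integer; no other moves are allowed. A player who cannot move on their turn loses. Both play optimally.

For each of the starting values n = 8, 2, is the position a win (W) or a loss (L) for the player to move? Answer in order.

8: L, 2: W

Compute win/loss labels from the base case upward. A position with no move is L. Any other position is W if it can reach an L in one move, else L.
n=0: no move → L
n=1: reaches L-position 0 → W
n=2: reaches L-position 0 → W
n=3: reaches L-position 0 → W
n=4: only reaches 2(W), 3(W), all W → L
n=5: reaches L-position 0 → W
n=6: reaches L-position 4 → W
n=7: reaches L-position 0 → W
n=8: only reaches 6(W), 7(W), all W → L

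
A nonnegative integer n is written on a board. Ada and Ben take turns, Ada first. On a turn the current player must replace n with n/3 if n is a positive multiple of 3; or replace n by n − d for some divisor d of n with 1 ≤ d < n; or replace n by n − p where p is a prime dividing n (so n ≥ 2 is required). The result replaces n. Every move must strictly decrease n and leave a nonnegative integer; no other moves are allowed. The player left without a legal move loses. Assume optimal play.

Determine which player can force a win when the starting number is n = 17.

Compute win/loss labels from the base case upward. A position with no move is L. Any other position is W if it can reach an L in one move, else L.
n=0: no move → L
n=1: no move → L
n=2: can move to 0, which is L ⇒ W
n=3: can move to 0, which is L ⇒ W
n=4: moves to 2(W), 3(W); every one is W ⇒ L
n=5: can move to 0, which is L ⇒ W
n=6: can move to 4, which is L ⇒ W
n=7: can move to 0, which is L ⇒ W
n=8: can move to 4, which is L ⇒ W
n=9: moves to 3(W), 6(W), 8(W); every one is W ⇒ L
n=10: can move to 9, which is L ⇒ W
n=11: can move to 0, which is L ⇒ W
n=12: can move to 4, which is L ⇒ W
n=13: can move to 0, which is L ⇒ W
n=14: moves to 7(W), 12(W), 13(W); every one is W ⇒ L
n=15: can move to 14, which is L ⇒ W
n=16: can move to 14, which is L ⇒ W
n=17: can move to 0, which is L ⇒ W
The starting position 17 is W: Ada should move to 0, handing over an L position.

Ada wins.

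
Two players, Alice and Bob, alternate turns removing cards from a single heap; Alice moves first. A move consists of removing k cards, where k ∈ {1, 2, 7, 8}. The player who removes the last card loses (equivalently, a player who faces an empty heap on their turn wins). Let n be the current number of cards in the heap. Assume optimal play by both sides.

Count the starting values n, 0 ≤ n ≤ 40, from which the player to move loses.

14

Classify positions by backward induction: terminal positions (no move available) are W. From any other position, the mover wins iff some move reaches an L.
n=0: no move; the opponent has just taken the last card and therefore loses → W
n=1: L (sole option 0(W) is W)
n=2: W (go to 1, an L position)
n=3: W (go to 1, an L position)
n=4: L (options 3(W), 2(W) are all W)
n=5: W (go to 4, an L position)
n=6: W (go to 4, an L position)
n=7: L (options 6(W), 5(W), 0(W) are all W)
n=8: W (go to 7, an L position)
n=9: W (go to 7, an L position)
n=10: L (options 9(W), 8(W), 3(W), 2(W) are all W)
n=11: W (go to 10, an L position)
n=12: W (go to 10, an L position)
n=13: L (options 12(W), 11(W), 6(W), 5(W) are all W)
n=14: W (go to 13, an L position)
n=15: W (go to 13, an L position)
n=16: L (options 15(W), 14(W), 9(W), 8(W) are all W)
n=17: W (go to 16, an L position)
n=18: W (go to 16, an L position)
n=19: L (options 18(W), 17(W), 12(W), 11(W) are all W)
n=20: W (go to 19, an L position)
n=21: W (go to 19, an L position)
n=22: L (options 21(W), 20(W), 15(W), 14(W) are all W)
n=23: W (go to 22, an L position)
n=24: W (go to 22, an L position)
n=25: L (options 24(W), 23(W), 18(W), 17(W) are all W)
n=26: W (go to 25, an L position)
n=27: W (go to 25, an L position)
n=28: L (options 27(W), 26(W), 21(W), 20(W) are all W)
n=29: W (go to 28, an L position)
n=30: W (go to 28, an L position)
n=31: L (options 30(W), 29(W), 24(W), 23(W) are all W)
n=32: W (go to 31, an L position)
n=33: W (go to 31, an L position)
n=34: L (options 33(W), 32(W), 27(W), 26(W) are all W)
n=35: W (go to 34, an L position)
n=36: W (go to 34, an L position)
n=37: L (options 36(W), 35(W), 30(W), 29(W) are all W)
n=38: W (go to 37, an L position)
n=39: W (go to 37, an L position)
n=40: L (options 39(W), 38(W), 33(W), 32(W) are all W)
L entries with 0 ≤ n ≤ 40: n = 1, 4, 7, 10, 13, 16, 19, 22, 25, 28, 31, 34, 37, 40; that makes 14.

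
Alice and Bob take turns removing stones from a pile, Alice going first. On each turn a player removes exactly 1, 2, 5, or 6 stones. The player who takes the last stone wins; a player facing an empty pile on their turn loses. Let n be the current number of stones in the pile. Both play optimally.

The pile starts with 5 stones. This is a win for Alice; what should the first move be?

Build the W/L table. Terminal = L. A non-terminal position is W if it has a move to some L; otherwise it is L.
n=0: no move → L
n=1: can move to 0, which is L ⇒ W
n=2: can move to 0, which is L ⇒ W
n=3: moves to 2(W), 1(W); every one is W ⇒ L
n=4: can move to 3, which is L ⇒ W
n=5: can move to 3, which is L ⇒ W
From 5, the L positions reachable in one move are: 3, 0. Any move reaching one of these is winning.

Remove 2, leaving 3.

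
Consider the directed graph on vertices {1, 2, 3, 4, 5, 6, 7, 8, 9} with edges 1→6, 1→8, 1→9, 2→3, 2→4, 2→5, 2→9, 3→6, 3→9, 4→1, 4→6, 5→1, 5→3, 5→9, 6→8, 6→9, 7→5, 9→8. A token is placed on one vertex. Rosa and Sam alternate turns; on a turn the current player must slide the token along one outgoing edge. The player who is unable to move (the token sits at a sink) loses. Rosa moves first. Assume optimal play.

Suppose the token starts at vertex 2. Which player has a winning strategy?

Use the standard recursion: the mover loses at a terminal position; elsewhere, the mover wins exactly when some move hands the opponent an L position.
Every edge goes from a vertex to one that appears earlier in the order 8, 9, 6, 1, 3, 5, 4, 7, 2, so processing vertices in that order labels each vertex after all of its successors.
8: no outgoing edge → L
9: W (go to 8, an L position)
6: W (go to 8, an L position)
1: W (go to 8, an L position)
3: L (options 6(W), 9(W) are all W)
5: W (go to 3, an L position)
4: L (options 1(W), 6(W) are all W)
7: L (sole option 5(W) is W)
2: W (go to 4, an L position)
The starting position 2 is W: Rosa should move to 4, handing over an L position.

Rosa wins.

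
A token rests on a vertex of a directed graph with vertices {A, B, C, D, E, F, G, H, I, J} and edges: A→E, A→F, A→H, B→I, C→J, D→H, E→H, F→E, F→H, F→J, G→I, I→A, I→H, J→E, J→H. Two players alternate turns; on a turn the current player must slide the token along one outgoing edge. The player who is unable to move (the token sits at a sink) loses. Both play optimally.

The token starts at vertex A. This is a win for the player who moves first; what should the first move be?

Move to H.

Compute win/loss labels from the base case upward. A position with no move is L. Any other position is W if it can reach an L in one move, else L.
Every edge goes from a vertex to one that appears earlier in the order H, E, J, F, A, D, I, B, G, C, so processing vertices in that order labels each vertex after all of its successors.
H: no outgoing edge → L
E: can move to H, which is L ⇒ W
J: can move to H, which is L ⇒ W
F: can move to H, which is L ⇒ W
A: can move to H, which is L ⇒ W
D: can move to H, which is L ⇒ W
I: can move to H, which is L ⇒ W
B: the only move is to I(W), a W ⇒ L
G: the only move is to I(W), a W ⇒ L
C: the only move is to J(W), a W ⇒ L
From A, the L positions reachable in one move are: H.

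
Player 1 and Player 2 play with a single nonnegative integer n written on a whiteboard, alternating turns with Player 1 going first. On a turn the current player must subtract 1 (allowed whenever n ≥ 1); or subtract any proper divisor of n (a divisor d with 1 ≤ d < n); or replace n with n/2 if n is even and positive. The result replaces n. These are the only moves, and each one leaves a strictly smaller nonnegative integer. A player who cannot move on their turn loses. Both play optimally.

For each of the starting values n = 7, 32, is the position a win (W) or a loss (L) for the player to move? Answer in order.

Classify positions by backward induction: terminal positions (no move available) are L. From any other position, the mover wins iff some move reaches an L.
n=0: no move → L
n=1: W (go to 0, an L position)
n=2: L (sole option 1(W) is W)
n=3: W (go to 2, an L position)
n=4: W (go to 2, an L position)
n=5: L (sole option 4(W) is W)
n=6: W (go to 5, an L position)
n=7: L (sole option 6(W) is W)
n=8: W (go to 7, an L position)
n=9: L (options 6(W), 8(W) are all W)
n=10: W (go to 5, an L position)
n=11: L (sole option 10(W) is W)
n=12: W (go to 9, an L position)
n=13: L (sole option 12(W) is W)
n=14: W (go to 7, an L position)
n=15: L (options 10(W), 12(W), 14(W) are all W)
n=16: W (go to 15, an L position)
n=17: L (sole option 16(W) is W)
n=18: W (go to 9, an L position)
n=19: L (sole option 18(W) is W)
n=20: W (go to 15, an L position)
n=21: L (options 14(W), 18(W), 20(W) are all W)
n=22: W (go to 11, an L position)
n=23: L (sole option 22(W) is W)
n=24: W (go to 21, an L position)
n=25: L (options 20(W), 24(W) are all W)
n=26: W (go to 13, an L position)
n=27: L (options 18(W), 24(W), 26(W) are all W)
n=28: W (go to 21, an L position)
n=29: L (sole option 28(W) is W)
n=30: W (go to 15, an L position)
n=31: L (sole option 30(W) is W)
n=32: W (go to 31, an L position)

7: L, 32: W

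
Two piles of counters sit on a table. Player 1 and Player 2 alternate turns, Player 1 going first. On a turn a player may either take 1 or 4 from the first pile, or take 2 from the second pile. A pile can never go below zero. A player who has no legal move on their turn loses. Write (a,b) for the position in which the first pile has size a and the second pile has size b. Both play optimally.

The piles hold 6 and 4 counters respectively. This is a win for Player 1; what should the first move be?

Classify positions by backward induction: terminal positions (no move available) are L. From any other position, the mover wins iff some move reaches an L.
No move ever increases a pile, so every position that can arise here has a ≤ 6 and b ≤ 4; it is enough to label the cells with 0 ≤ a ≤ 6 and 0 ≤ b ≤ 4.
Every move lowers a or b (never raises either), so fill the grid row by row in increasing a, and left to right within a row: each cell's successors are then already labelled.
      b=0  b=1  b=2  b=3  b=4
a=0:    L    L    W    W    L
a=1:    W    W    L    L    W
a=2:    L    L    W    W    L
a=3:    W    W    L    L    W
a=4:    W    W    W    W    W
a=5:    L    L    W    W    L
a=6:    W    W    L    L    W
Cells with no legal move (terminal, hence L): (0,0), (0,1).
The remaining L cells, each justified by listing all of its moves:
(0,4): the only move is to (0,2)(W), a W ⇒ L
(1,2): moves to (0,2)(W), (1,0)(W); every one is W ⇒ L
(1,3): moves to (0,3)(W), (1,1)(W); every one is W ⇒ L
(2,0): the only move is to (1,0)(W), a W ⇒ L
(2,1): the only move is to (1,1)(W), a W ⇒ L
(2,4): moves to (1,4)(W), (2,2)(W); every one is W ⇒ L
(3,2): moves to (2,2)(W), (3,0)(W); every one is W ⇒ L
(3,3): moves to (2,3)(W), (3,1)(W); every one is W ⇒ L
(5,0): moves to (4,0)(W), (1,0)(W); every one is W ⇒ L
(5,1): moves to (4,1)(W), (1,1)(W); every one is W ⇒ L
(5,4): moves to (4,4)(W), (1,4)(W), (5,2)(W); every one is W ⇒ L
(6,2): moves to (5,2)(W), (2,2)(W), (6,0)(W); every one is W ⇒ L
(6,3): moves to (5,3)(W), (2,3)(W), (6,1)(W); every one is W ⇒ L
Every other cell has at least one move into one of the L cells above, so it is W.
From (6,4), the L positions reachable in one move are: (5,4), (2,4), (6,2). Any move reaching one of these is winning.

Move to (5,4).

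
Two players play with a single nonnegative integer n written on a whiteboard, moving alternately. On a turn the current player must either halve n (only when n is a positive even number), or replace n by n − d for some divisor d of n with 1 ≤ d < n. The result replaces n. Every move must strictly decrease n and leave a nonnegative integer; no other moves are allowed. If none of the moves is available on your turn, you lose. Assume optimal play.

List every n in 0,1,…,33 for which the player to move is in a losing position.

0, 1, 3, 5, 7, 9, 11, 13, 15, 17, 19, 21, 23, 25, 27, 29, 31, 33

Use the standard recursion: the mover loses at a terminal position; elsewhere, the mover wins exactly when some move hands the opponent an L position.
n=0: no move → L
n=1: no move → L
n=2: →1(L), so W
n=3: →2(W) only, which is W, so L
n=4: →3(L), so W
n=5: →4(W) only, which is W, so L
n=6: →3(L), so W
n=7: →6(W) only, which is W, so L
n=8: →7(L), so W
n=9: →6(W), 8(W) — all W, so L
n=10: →5(L), so W
n=11: →10(W) only, which is W, so L
n=12: →9(L), so W
n=13: →12(W) only, which is W, so L
n=14: →7(L), so W
n=15: →10(W), 12(W), 14(W) — all W, so L
n=16: →15(L), so W
n=17: →16(W) only, which is W, so L
n=18: →9(L), so W
n=19: →18(W) only, which is W, so L
n=20: →15(L), so W
n=21: →14(W), 18(W), 20(W) — all W, so L
n=22: →11(L), so W
n=23: →22(W) only, which is W, so L
n=24: →21(L), so W
n=25: →20(W), 24(W) — all W, so L
n=26: →13(L), so W
n=27: →18(W), 24(W), 26(W) — all W, so L
n=28: →21(L), so W
n=29: →28(W) only, which is W, so L
n=30: →15(L), so W
n=31: →30(W) only, which is W, so L
n=32: →31(L), so W
n=33: →22(W), 30(W), 32(W) — all W, so L
Reading off the rows marked L gives the requested list; there are 18 such values of n.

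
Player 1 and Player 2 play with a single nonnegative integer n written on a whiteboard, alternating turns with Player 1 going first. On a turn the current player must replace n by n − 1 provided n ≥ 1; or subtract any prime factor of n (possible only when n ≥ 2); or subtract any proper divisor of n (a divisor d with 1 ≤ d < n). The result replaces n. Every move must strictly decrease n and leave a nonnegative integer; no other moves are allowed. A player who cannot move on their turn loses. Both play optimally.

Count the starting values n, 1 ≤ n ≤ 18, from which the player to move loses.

3

Work bottom-up. With no move the player to move loses. Otherwise the position is W if at least one move leads to an L position for the opponent, and L if every move leads to a W.
n=0: no move → L
n=1: W (go to 0, an L position)
n=2: W (go to 0, an L position)
n=3: W (go to 0, an L position)
n=4: L (options 2(W), 3(W) are all W)
n=5: W (go to 0, an L position)
n=6: W (go to 4, an L position)
n=7: W (go to 0, an L position)
n=8: W (go to 4, an L position)
n=9: L (options 6(W), 8(W) are all W)
n=10: W (go to 9, an L position)
n=11: W (go to 0, an L position)
n=12: W (go to 9, an L position)
n=13: W (go to 0, an L position)
n=14: L (options 7(W), 12(W), 13(W) are all W)
n=15: W (go to 14, an L position)
n=16: W (go to 14, an L position)
n=17: W (go to 0, an L position)
n=18: W (go to 9, an L position)
L entries with 1 ≤ n ≤ 18 (n=0 is outside the asked range and is not counted): n = 4, 9, 14; that makes 3.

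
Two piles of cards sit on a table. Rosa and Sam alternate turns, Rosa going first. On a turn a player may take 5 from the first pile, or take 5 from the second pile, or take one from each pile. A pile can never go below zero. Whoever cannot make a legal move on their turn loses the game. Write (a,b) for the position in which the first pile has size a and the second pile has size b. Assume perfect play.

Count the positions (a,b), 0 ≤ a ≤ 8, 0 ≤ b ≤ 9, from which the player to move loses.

Classify positions by backward induction: terminal positions (no move available) are L. From any other position, the mover wins iff some move reaches an L.
Every move lowers a or b (never raises either), so fill the grid row by row in increasing a, and left to right within a row: each cell's successors are then already labelled.
      b=0  b=1  b=2  b=3  b=4  b=5  b=6  b=7  b=8  b=9
a=0:    L    L    L    L    L    W    W    W    W    W
a=1:    L    W    W    W    W    W    L    L    L    L
a=2:    L    W    L    L    L    W    L    W    W    W
a=3:    L    W    L    W    W    W    L    W    L    L
a=4:    L    W    L    W    L    W    L    W    L    W
a=5:    W    W    W    W    W    W    L    W    L    W
a=6:    W    L    L    L    L    L    W    W    W    W
a=7:    W    L    W    W    W    W    W    L    L    L
a=8:    W    L    W    L    L    L    W    L    W    W
Cells with no legal move (terminal, hence L): (0,0), (0,1), (0,2), (0,3), (0,4), (1,0), (2,0), (3,0), (4,0).
The remaining L cells, each justified by listing all of its moves:
(1,6): only reaches (1,1)(W), (0,5)(W), all W → L
(1,7): only reaches (1,2)(W), (0,6)(W), all W → L
(1,8): only reaches (1,3)(W), (0,7)(W), all W → L
(1,9): only reaches (1,4)(W), (0,8)(W), all W → L
(2,2): only reaches (1,1)(W), which is W → L
(2,3): only reaches (1,2)(W), which is W → L
(2,4): only reaches (1,3)(W), which is W → L
(2,6): only reaches (2,1)(W), (1,5)(W), all W → L
(3,2): only reaches (2,1)(W), which is W → L
(3,6): only reaches (3,1)(W), (2,5)(W), all W → L
(3,8): only reaches (3,3)(W), (2,7)(W), all W → L
(3,9): only reaches (3,4)(W), (2,8)(W), all W → L
(4,2): only reaches (3,1)(W), which is W → L
(4,4): only reaches (3,3)(W), which is W → L
(4,6): only reaches (4,1)(W), (3,5)(W), all W → L
(4,8): only reaches (4,3)(W), (3,7)(W), all W → L
(5,6): only reaches (0,6)(W), (5,1)(W), (4,5)(W), all W → L
(5,8): only reaches (0,8)(W), (5,3)(W), (4,7)(W), all W → L
(6,1): only reaches (1,1)(W), (5,0)(W), all W → L
(6,2): only reaches (1,2)(W), (5,1)(W), all W → L
(6,3): only reaches (1,3)(W), (5,2)(W), all W → L
(6,4): only reaches (1,4)(W), (5,3)(W), all W → L
(6,5): only reaches (1,5)(W), (6,0)(W), (5,4)(W), all W → L
(7,1): only reaches (2,1)(W), (6,0)(W), all W → L
(7,7): only reaches (2,7)(W), (7,2)(W), (6,6)(W), all W → L
(7,8): only reaches (2,8)(W), (7,3)(W), (6,7)(W), all W → L
(7,9): only reaches (2,9)(W), (7,4)(W), (6,8)(W), all W → L
(8,1): only reaches (3,1)(W), (7,0)(W), all W → L
(8,3): only reaches (3,3)(W), (7,2)(W), all W → L
(8,4): only reaches (3,4)(W), (7,3)(W), all W → L
(8,5): only reaches (3,5)(W), (8,0)(W), (7,4)(W), all W → L
(8,7): only reaches (3,7)(W), (8,2)(W), (7,6)(W), all W → L
Every other cell has at least one move into one of the L cells above, so it is W.
L cells per row: a=0: 5, a=1: 5, a=2: 5, a=3: 5, a=4: 5, a=5: 2, a=6: 5, a=7: 4, a=8: 5; total 41.

41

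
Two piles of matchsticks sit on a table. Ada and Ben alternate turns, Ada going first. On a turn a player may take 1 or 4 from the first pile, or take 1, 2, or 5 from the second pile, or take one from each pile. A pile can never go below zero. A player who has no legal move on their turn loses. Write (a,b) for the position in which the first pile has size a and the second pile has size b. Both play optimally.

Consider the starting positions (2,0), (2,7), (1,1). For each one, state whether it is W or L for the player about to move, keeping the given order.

(2,0): L, (2,7): L, (1,1): W

Use the standard recursion: the mover loses at a terminal position; elsewhere, the mover wins exactly when some move hands the opponent an L position.
No move ever increases a pile, so every position that can arise here has a ≤ 2 and b ≤ 7; it is enough to label the cells with 0 ≤ a ≤ 2 and 0 ≤ b ≤ 7.
Every move lowers a or b (never raises either), so fill the grid row by row in increasing a, and left to right within a row: each cell's successors are then already labelled.
      b=0  b=1  b=2  b=3  b=4  b=5  b=6  b=7
a=0:    L    W    W    L    W    W    L    W
a=1:    W    W    L    W    W    L    W    W
a=2:    L    W    W    W    L    W    W    L
Cells with no legal move (terminal, hence L): (0,0).
The remaining L cells, each justified by listing all of its moves:
(0,3): only reaches (0,2)(W), (0,1)(W), all W → L
(0,6): only reaches (0,5)(W), (0,4)(W), (0,1)(W), all W → L
(1,2): only reaches (0,2)(W), (1,1)(W), (1,0)(W), (0,1)(W), all W → L
(1,5): only reaches (0,5)(W), (1,4)(W), (1,3)(W), (1,0)(W), (0,4)(W), all W → L
(2,0): only reaches (1,0)(W), which is W → L
(2,4): only reaches (1,4)(W), (2,3)(W), (2,2)(W), (1,3)(W), all W → L
(2,7): only reaches (1,7)(W), (2,6)(W), (2,5)(W), (2,2)(W), (1,6)(W), all W → L
Every other cell has at least one move into one of the L cells above, so it is W.
(2,0): one of the L cells justified above, so L
(2,7): one of the L cells justified above, so L
(1,1): the move to (0,0) reaches an L cell, so W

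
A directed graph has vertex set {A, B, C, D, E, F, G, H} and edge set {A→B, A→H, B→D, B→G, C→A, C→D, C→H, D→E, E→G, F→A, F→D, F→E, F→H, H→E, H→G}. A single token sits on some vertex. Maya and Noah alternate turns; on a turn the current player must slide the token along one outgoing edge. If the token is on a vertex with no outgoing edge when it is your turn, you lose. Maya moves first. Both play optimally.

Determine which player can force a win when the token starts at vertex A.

Build the W/L table. Terminal = L. A non-terminal position is W if it has a move to some L; otherwise it is L.
Every edge goes from a vertex to one that appears earlier in the order G, E, H, D, B, A, F, C, so processing vertices in that order labels each vertex after all of its successors.
G: no outgoing edge → L
E: →G(L), so W
H: →G(L), so W
D: →E(W) only, which is W, so L
B: →D(L), so W
A: →B(W), H(W) — all W, so L
F: →A(L), so W
C: →A(L), so W
Every move from A reaches a W position, so the mover loses.

Noah wins.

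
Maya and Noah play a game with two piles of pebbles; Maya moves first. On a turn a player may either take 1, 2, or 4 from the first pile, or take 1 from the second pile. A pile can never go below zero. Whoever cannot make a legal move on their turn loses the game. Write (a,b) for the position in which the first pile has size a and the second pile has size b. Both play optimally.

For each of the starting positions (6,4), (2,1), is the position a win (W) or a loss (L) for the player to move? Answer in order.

Compute win/loss labels from the base case upward. A position with no move is L. Any other position is W if it can reach an L in one move, else L.
No move ever increases a pile, so every position that can arise here has a ≤ 6 and b ≤ 4; it is enough to label the cells with 0 ≤ a ≤ 6 and 0 ≤ b ≤ 4.
Every move lowers a or b (never raises either), so fill the grid row by row in increasing a, and left to right within a row: each cell's successors are then already labelled.
      b=0  b=1  b=2  b=3  b=4
a=0:    L    W    L    W    L
a=1:    W    L    W    L    W
a=2:    W    W    W    W    W
a=3:    L    W    L    W    L
a=4:    W    L    W    L    W
a=5:    W    W    W    W    W
a=6:    L    W    L    W    L
Cells with no legal move (terminal, hence L): (0,0).
The remaining L cells, each justified by listing all of its moves:
(0,2): only reaches (0,1)(W), which is W → L
(0,4): only reaches (0,3)(W), which is W → L
(1,1): only reaches (0,1)(W), (1,0)(W), all W → L
(1,3): only reaches (0,3)(W), (1,2)(W), all W → L
(3,0): only reaches (2,0)(W), (1,0)(W), all W → L
(3,2): only reaches (2,2)(W), (1,2)(W), (3,1)(W), all W → L
(3,4): only reaches (2,4)(W), (1,4)(W), (3,3)(W), all W → L
(4,1): only reaches (3,1)(W), (2,1)(W), (0,1)(W), (4,0)(W), all W → L
(4,3): only reaches (3,3)(W), (2,3)(W), (0,3)(W), (4,2)(W), all W → L
(6,0): only reaches (5,0)(W), (4,0)(W), (2,0)(W), all W → L
(6,2): only reaches (5,2)(W), (4,2)(W), (2,2)(W), (6,1)(W), all W → L
(6,4): only reaches (5,4)(W), (4,4)(W), (2,4)(W), (6,3)(W), all W → L
Every other cell has at least one move into one of the L cells above, so it is W.
(6,4): one of the L cells justified above, so L
(2,1): the move to (1,1) reaches an L cell, so W

(6,4): L, (2,1): W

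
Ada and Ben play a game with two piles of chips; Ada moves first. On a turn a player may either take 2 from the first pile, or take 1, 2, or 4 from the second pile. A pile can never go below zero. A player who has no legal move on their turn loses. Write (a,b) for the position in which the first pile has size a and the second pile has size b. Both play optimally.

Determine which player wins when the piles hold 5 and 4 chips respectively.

Compute win/loss labels from the base case upward. A position with no move is L. Any other position is W if it can reach an L in one move, else L.
No move ever increases a pile, so every position that can arise here has a ≤ 5 and b ≤ 4; it is enough to label the cells with 0 ≤ a ≤ 5 and 0 ≤ b ≤ 4.
Every move lowers a or b (never raises either), so fill the grid row by row in increasing a, and left to right within a row: each cell's successors are then already labelled.
      b=0  b=1  b=2  b=3  b=4
a=0:    L    W    W    L    W
a=1:    L    W    W    L    W
a=2:    W    L    W    W    L
a=3:    W    L    W    W    L
a=4:    L    W    W    L    W
a=5:    L    W    W    L    W
Cells with no legal move (terminal, hence L): (0,0), (1,0).
The remaining L cells, each justified by listing all of its moves:
(0,3): only reaches (0,2)(W), (0,1)(W), all W → L
(1,3): only reaches (1,2)(W), (1,1)(W), all W → L
(2,1): only reaches (0,1)(W), (2,0)(W), all W → L
(2,4): only reaches (0,4)(W), (2,3)(W), (2,2)(W), (2,0)(W), all W → L
(3,1): only reaches (1,1)(W), (3,0)(W), all W → L
(3,4): only reaches (1,4)(W), (3,3)(W), (3,2)(W), (3,0)(W), all W → L
(4,0): only reaches (2,0)(W), which is W → L
(4,3): only reaches (2,3)(W), (4,2)(W), (4,1)(W), all W → L
(5,0): only reaches (3,0)(W), which is W → L
(5,3): only reaches (3,3)(W), (5,2)(W), (5,1)(W), all W → L
Every other cell has at least one move into one of the L cells above, so it is W.
The starting position (5,4) is W: Ada should move to (3,4), handing over an L position.

Ada wins.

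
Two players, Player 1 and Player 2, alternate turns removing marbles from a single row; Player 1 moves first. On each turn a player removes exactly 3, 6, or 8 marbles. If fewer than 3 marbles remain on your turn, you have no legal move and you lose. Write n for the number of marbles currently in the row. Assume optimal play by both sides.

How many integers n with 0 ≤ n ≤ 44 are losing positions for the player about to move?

13

Use the standard recursion: the mover loses at a terminal position; elsewhere, the mover wins exactly when some move hands the opponent an L position.
n=0: no move → L
n=1: no move → L
n=2: no move → L
n=3: reaches L-position 0 → W
n=4: reaches L-position 1 → W
n=5: reaches L-position 2 → W
n=6: reaches L-position 0 → W
n=7: reaches L-position 1 → W
n=8: reaches L-position 2 → W
n=9: reaches L-position 1 → W
n=10: reaches L-position 2 → W
n=11: only reaches 8(W), 5(W), 3(W), all W → L
n=12: only reaches 9(W), 6(W), 4(W), all W → L
n=13: only reaches 10(W), 7(W), 5(W), all W → L
n=14: reaches L-position 11 → W
n=15: reaches L-position 12 → W
n=16: reaches L-position 13 → W
n=17: reaches L-position 11 → W
n=18: reaches L-position 12 → W
n=19: reaches L-position 13 → W
n=20: reaches L-position 12 → W
n=21: reaches L-position 13 → W
n=22: only reaches 19(W), 16(W), 14(W), all W → L
n=23: only reaches 20(W), 17(W), 15(W), all W → L
n=24: only reaches 21(W), 18(W), 16(W), all W → L
n=25: reaches L-position 22 → W
n=26: reaches L-position 23 → W
n=27: reaches L-position 24 → W
n=28: reaches L-position 22 → W
n=29: reaches L-position 23 → W
n=30: reaches L-position 24 → W
n=31: reaches L-position 23 → W
n=32: reaches L-position 24 → W
n=33: only reaches 30(W), 27(W), 25(W), all W → L
n=34: only reaches 31(W), 28(W), 26(W), all W → L
n=35: only reaches 32(W), 29(W), 27(W), all W → L
n=36: reaches L-position 33 → W
n=37: reaches L-position 34 → W
n=38: reaches L-position 35 → W
n=39: reaches L-position 33 → W
n=40: reaches L-position 34 → W
n=41: reaches L-position 35 → W
n=42: reaches L-position 34 → W
n=43: reaches L-position 35 → W
n=44: only reaches 41(W), 38(W), 36(W), all W → L
L entries with 0 ≤ n ≤ 44: n = 0, 1, 2, 11, 12, 13, 22, 23, 24, 33, 34, 35, 44; that makes 13.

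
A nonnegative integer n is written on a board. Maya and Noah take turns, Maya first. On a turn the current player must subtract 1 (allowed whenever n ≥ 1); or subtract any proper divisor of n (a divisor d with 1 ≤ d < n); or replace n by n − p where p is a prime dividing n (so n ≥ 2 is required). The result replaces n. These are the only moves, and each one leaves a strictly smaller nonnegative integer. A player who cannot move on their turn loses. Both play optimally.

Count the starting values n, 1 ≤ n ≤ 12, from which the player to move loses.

2

Use the standard recursion: the mover loses at a terminal position; elsewhere, the mover wins exactly when some move hands the opponent an L position.
n=0: no move → L
n=1: W (go to 0, an L position)
n=2: W (go to 0, an L position)
n=3: W (go to 0, an L position)
n=4: L (options 2(W), 3(W) are all W)
n=5: W (go to 0, an L position)
n=6: W (go to 4, an L position)
n=7: W (go to 0, an L position)
n=8: W (go to 4, an L position)
n=9: L (options 6(W), 8(W) are all W)
n=10: W (go to 9, an L position)
n=11: W (go to 0, an L position)
n=12: W (go to 9, an L position)
L entries with 1 ≤ n ≤ 12 (n=0 is outside the asked range and is not counted): n = 4, 9; that makes 2.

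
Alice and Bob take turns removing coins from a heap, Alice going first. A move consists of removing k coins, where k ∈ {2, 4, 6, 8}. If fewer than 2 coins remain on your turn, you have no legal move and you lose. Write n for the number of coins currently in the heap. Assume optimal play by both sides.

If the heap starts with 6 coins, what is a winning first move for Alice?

Compute win/loss labels from the base case upward. A position with no move is L. Any other position is W if it can reach an L in one move, else L.
n=0: no move → L
n=1: no move → L
n=2: reaches L-position 0 → W
n=3: reaches L-position 1 → W
n=4: reaches L-position 0 → W
n=5: reaches L-position 1 → W
n=6: reaches L-position 0 → W
From 6, the L positions reachable in one move are: 0.

Remove 6, leaving 0.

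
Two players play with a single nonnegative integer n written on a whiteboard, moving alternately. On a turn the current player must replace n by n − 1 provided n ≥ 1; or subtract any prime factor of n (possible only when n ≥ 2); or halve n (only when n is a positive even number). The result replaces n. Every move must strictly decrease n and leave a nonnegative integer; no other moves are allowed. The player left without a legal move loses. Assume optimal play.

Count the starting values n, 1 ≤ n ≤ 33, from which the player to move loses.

Work bottom-up. With no move the player to move loses. Otherwise the position is W if at least one move leads to an L position for the opponent, and L if every move leads to a W.
n=0: no move → L
n=1: reaches L-position 0 → W
n=2: reaches L-position 0 → W
n=3: reaches L-position 0 → W
n=4: only reaches 2(W), 3(W), all W → L
n=5: reaches L-position 0 → W
n=6: reaches L-position 4 → W
n=7: reaches L-position 0 → W
n=8: reaches L-position 4 → W
n=9: only reaches 6(W), 8(W), all W → L
n=10: reaches L-position 9 → W
n=11: reaches L-position 0 → W
n=12: reaches L-position 9 → W
n=13: reaches L-position 0 → W
n=14: only reaches 7(W), 12(W), 13(W), all W → L
n=15: reaches L-position 14 → W
n=16: reaches L-position 14 → W
n=17: reaches L-position 0 → W
n=18: reaches L-position 9 → W
n=19: reaches L-position 0 → W
n=20: only reaches 10(W), 15(W), 18(W), 19(W), all W → L
n=21: reaches L-position 14 → W
n=22: reaches L-position 20 → W
n=23: reaches L-position 0 → W
n=24: only reaches 12(W), 21(W), 22(W), 23(W), all W → L
n=25: reaches L-position 20 → W
n=26: reaches L-position 24 → W
n=27: reaches L-position 24 → W
n=28: reaches L-position 14 → W
n=29: reaches L-position 0 → W
n=30: only reaches 15(W), 25(W), 27(W), 28(W), 29(W), all W → L
n=31: reaches L-position 0 → W
n=32: reaches L-position 30 → W
n=33: reaches L-position 30 → W
L entries with 1 ≤ n ≤ 33 (n=0 is outside the asked range and is not counted): n = 4, 9, 14, 20, 24, 30; that makes 6.

6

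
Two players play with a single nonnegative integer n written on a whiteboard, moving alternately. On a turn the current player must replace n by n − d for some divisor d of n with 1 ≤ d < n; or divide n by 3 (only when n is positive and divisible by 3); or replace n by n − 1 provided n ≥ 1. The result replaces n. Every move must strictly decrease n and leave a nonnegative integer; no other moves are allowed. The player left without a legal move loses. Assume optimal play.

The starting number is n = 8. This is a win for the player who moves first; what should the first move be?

Classify positions by backward induction: terminal positions (no move available) are L. From any other position, the mover wins iff some move reaches an L.
n=0: no move → L
n=1: reaches L-position 0 → W
n=2: only reaches 1(W), which is W → L
n=3: reaches L-position 2 → W
n=4: reaches L-position 2 → W
n=5: only reaches 4(W), which is W → L
n=6: reaches L-position 2 → W
n=7: only reaches 6(W), which is W → L
n=8: reaches L-position 7 → W
From 8, the L positions reachable in one move are: 7.

Move to 7.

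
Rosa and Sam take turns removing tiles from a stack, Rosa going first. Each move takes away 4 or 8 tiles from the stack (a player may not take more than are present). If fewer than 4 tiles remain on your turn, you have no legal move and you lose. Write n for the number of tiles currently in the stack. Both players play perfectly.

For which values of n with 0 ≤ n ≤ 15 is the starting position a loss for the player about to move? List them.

0, 1, 2, 3, 12, 13, 14, 15

Build the W/L table. Terminal = L. A non-terminal position is W if it has a move to some L; otherwise it is L.
n=0: no move → L
n=1: no move → L
n=2: no move → L
n=3: no move → L
n=4: can move to 0, which is L ⇒ W
n=5: can move to 1, which is L ⇒ W
n=6: can move to 2, which is L ⇒ W
n=7: can move to 3, which is L ⇒ W
n=8: can move to 0, which is L ⇒ W
n=9: can move to 1, which is L ⇒ W
n=10: can move to 2, which is L ⇒ W
n=11: can move to 3, which is L ⇒ W
n=12: moves to 8(W), 4(W); every one is W ⇒ L
n=13: moves to 9(W), 5(W); every one is W ⇒ L
n=14: moves to 10(W), 6(W); every one is W ⇒ L
n=15: moves to 11(W), 7(W); every one is W ⇒ L
Reading off the rows marked L gives the requested list; there are 8 such values of n.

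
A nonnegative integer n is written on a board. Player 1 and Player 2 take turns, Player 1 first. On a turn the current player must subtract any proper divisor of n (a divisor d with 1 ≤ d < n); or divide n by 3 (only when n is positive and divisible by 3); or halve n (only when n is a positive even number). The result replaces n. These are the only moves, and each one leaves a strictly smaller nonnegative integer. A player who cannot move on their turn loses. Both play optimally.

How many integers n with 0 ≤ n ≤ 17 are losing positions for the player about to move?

9

Work bottom-up. With no move the player to move loses. Otherwise the position is W if at least one move leads to an L position for the opponent, and L if every move leads to a W.
n=0: no move → L
n=1: no move → L
n=2: reaches L-position 1 → W
n=3: reaches L-position 1 → W
n=4: only reaches 2(W), 3(W), all W → L
n=5: reaches L-position 4 → W
n=6: reaches L-position 4 → W
n=7: only reaches 6(W), which is W → L
n=8: reaches L-position 4 → W
n=9: only reaches 3(W), 6(W), 8(W), all W → L
n=10: reaches L-position 9 → W
n=11: only reaches 10(W), which is W → L
n=12: reaches L-position 4 → W
n=13: only reaches 12(W), which is W → L
n=14: reaches L-position 7 → W
n=15: only reaches 5(W), 10(W), 12(W), 14(W), all W → L
n=16: reaches L-position 15 → W
n=17: only reaches 16(W), which is W → L
L entries with 0 ≤ n ≤ 17: n = 0, 1, 4, 7, 9, 11, 13, 15, 17; that makes 9.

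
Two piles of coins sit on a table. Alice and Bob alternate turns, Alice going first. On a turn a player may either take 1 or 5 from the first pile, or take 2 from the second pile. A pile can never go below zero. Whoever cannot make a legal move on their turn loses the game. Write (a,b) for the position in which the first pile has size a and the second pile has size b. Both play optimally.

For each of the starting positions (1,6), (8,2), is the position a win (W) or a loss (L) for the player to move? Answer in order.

(1,6): L, (8,2): W

Positions with no move are L. A position that does have a move is losing for the player to move precisely when every available move leads to a winning position for the opponent. Fill in the labels:
No move ever increases a pile, so every position that can arise here has a ≤ 8 and b ≤ 6; it is enough to label the cells with 0 ≤ a ≤ 8 and 0 ≤ b ≤ 6.
Every move lowers a or b (never raises either), so fill the grid row by row in increasing a, and left to right within a row: each cell's successors are then already labelled.
      b=0  b=1  b=2  b=3  b=4  b=5  b=6
a=0:    L    L    W    W    L    L    W
a=1:    W    W    L    L    W    W    L
a=2:    L    L    W    W    L    L    W
a=3:    W    W    L    L    W    W    L
a=4:    L    L    W    W    L    L    W
a=5:    W    W    L    L    W    W    L
a=6:    L    L    W    W    L    L    W
a=7:    W    W    L    L    W    W    L
a=8:    L    L    W    W    L    L    W
Cells with no legal move (terminal, hence L): (0,0), (0,1).
The remaining L cells, each justified by listing all of its moves:
(0,4): →(0,2)(W) only, which is W, so L
(0,5): →(0,3)(W) only, which is W, so L
(1,2): →(0,2)(W), (1,0)(W) — all W, so L
(1,3): →(0,3)(W), (1,1)(W) — all W, so L
(1,6): →(0,6)(W), (1,4)(W) — all W, so L
(2,0): →(1,0)(W) only, which is W, so L
(2,1): →(1,1)(W) only, which is W, so L
(2,4): →(1,4)(W), (2,2)(W) — all W, so L
(2,5): →(1,5)(W), (2,3)(W) — all W, so L
(3,2): →(2,2)(W), (3,0)(W) — all W, so L
(3,3): →(2,3)(W), (3,1)(W) — all W, so L
(3,6): →(2,6)(W), (3,4)(W) — all W, so L
(4,0): →(3,0)(W) only, which is W, so L
(4,1): →(3,1)(W) only, which is W, so L
(4,4): →(3,4)(W), (4,2)(W) — all W, so L
(4,5): →(3,5)(W), (4,3)(W) — all W, so L
(5,2): →(4,2)(W), (0,2)(W), (5,0)(W) — all W, so L
(5,3): →(4,3)(W), (0,3)(W), (5,1)(W) — all W, so L
(5,6): →(4,6)(W), (0,6)(W), (5,4)(W) — all W, so L
(6,0): →(5,0)(W), (1,0)(W) — all W, so L
(6,1): →(5,1)(W), (1,1)(W) — all W, so L
(6,4): →(5,4)(W), (1,4)(W), (6,2)(W) — all W, so L
(6,5): →(5,5)(W), (1,5)(W), (6,3)(W) — all W, so L
(7,2): →(6,2)(W), (2,2)(W), (7,0)(W) — all W, so L
(7,3): →(6,3)(W), (2,3)(W), (7,1)(W) — all W, so L
(7,6): →(6,6)(W), (2,6)(W), (7,4)(W) — all W, so L
(8,0): →(7,0)(W), (3,0)(W) — all W, so L
(8,1): →(7,1)(W), (3,1)(W) — all W, so L
(8,4): →(7,4)(W), (3,4)(W), (8,2)(W) — all W, so L
(8,5): →(7,5)(W), (3,5)(W), (8,3)(W) — all W, so L
Every other cell has at least one move into one of the L cells above, so it is W.
(1,6): one of the L cells justified above, so L
(8,2): the move to (7,2) reaches an L cell, so W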